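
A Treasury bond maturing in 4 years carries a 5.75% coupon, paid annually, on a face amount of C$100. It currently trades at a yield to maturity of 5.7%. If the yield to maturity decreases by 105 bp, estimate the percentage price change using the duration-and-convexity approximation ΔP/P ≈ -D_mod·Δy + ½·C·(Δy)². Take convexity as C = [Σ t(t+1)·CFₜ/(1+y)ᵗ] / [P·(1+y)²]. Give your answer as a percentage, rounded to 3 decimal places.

+3.750%

With y = 0.057:
  t   CF        PV=CF/(1+0.057)^t    t·PV        t(t+1)·PV
  1         5.75         5.4399         5.4399          10.8798
  2         5.75         5.1466        10.2931          30.8794
  3         5.75         4.8690        14.6071          58.4284
  4       105.75        84.7189       338.8757       1,694.3785
  Σ                    100.1745       369.2159       1,794.5661
P = 100.1745; D_Mac = 3.68573 yrs; D_mod = 3.48697 yrs; C = 16.03439.
Duration effect: -3.48697 × (-0.0105) = +0.036613
Convexity effect: 0.5 × 16.03439 × (-0.0105)² = +0.0008839
ΔP/P ≈ +0.036613 + 0.0008839 = +0.037497 = +3.7497%.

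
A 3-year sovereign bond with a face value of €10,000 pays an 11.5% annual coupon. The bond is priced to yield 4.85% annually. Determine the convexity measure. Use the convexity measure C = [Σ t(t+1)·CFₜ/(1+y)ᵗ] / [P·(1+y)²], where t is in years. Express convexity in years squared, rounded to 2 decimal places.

With y = 0.0485:
  t   CF        PV=CF/(1+0.0485)^t    t·PV        t(t+1)·PV
  1     1,150.00     1,096.8050     1,096.8050       2,193.6099
  2     1,150.00     1,046.0705     2,092.1411       6,276.4232
  3    11,150.00     9,673.1865    29,019.5596     116,078.2385
  Σ                 11,816.0620    32,208.5057     124,548.2717
P = 11,816.0620.
Convexity = Σ t(t+1)·PV / [P·(1+y)²] = 124,548.2717 / (11,816.0620 × 1.099352) = 9.58800.

9.59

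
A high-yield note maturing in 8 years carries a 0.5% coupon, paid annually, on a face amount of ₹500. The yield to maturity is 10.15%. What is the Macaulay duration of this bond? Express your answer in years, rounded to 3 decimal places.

Periodic yield y = 0.1015. Discount each cash flow and weight by its year:
  t   CF        PV=CF/(1+0.1015)^t    t·PV
  1         2.50         2.2696         2.2696
  2         2.50         2.0605         4.1210
  3         2.50         1.8706         5.6119
  4         2.50         1.6983         6.7930
  5         2.50         1.5418         7.7088
  6         2.50         1.3997         8.3982
  7         2.50         1.2707         8.8950
  8       502.50       231.8783     1,855.0262
  Σ                    243.9894     1,898.8237
Price P = Σ PV = 243.9894.
Macaulay duration = Σ(t·PV) / P = 1,898.8237 / 243.9894 = 7.78240 years.

7.782 years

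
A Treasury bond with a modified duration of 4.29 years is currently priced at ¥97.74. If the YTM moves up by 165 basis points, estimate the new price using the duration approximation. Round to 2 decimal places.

Duration approximation: ΔP/P ≈ -D_mod · Δy = -4.29 × (+0.0165) = -0.070785.
New price ≈ 97.74 × (1 - 0.070785) = 90.8214741.

¥90.82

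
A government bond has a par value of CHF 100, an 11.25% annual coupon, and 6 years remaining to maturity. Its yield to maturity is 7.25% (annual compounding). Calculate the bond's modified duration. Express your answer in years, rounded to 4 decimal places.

Periodic yield y = 0.0725. First find Macaulay duration:
  t   CF        PV=CF/(1+0.0725)^t    t·PV
  1        11.25        10.4895        10.4895
  2        11.25         9.7804        19.5609
  3        11.25         9.1193        27.3578
  4        11.25         8.5028        34.0113
  5        11.25         7.9280        39.6402
  6       111.25        73.0998       438.5988
  Σ                    118.9199       569.6586
P = 118.9199; Macaulay duration = 569.6586 / 118.9199 = 4.79027 years.
Modified duration = D_Mac / (1 + y) = 4.79027 / 1.0725 = 4.46645 years.

4.4665 years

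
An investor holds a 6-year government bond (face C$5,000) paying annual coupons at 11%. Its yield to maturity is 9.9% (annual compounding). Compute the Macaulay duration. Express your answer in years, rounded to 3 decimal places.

4.728 years

Periodic yield y = 0.099. Discount each cash flow and weight by its year:
  t   CF        PV=CF/(1+0.099)^t    t·PV
  1       550.00       500.4550       500.4550
  2       550.00       455.3730       910.7461
  3       550.00       414.3522     1,243.0565
  4       550.00       377.0265     1,508.1062
  5       550.00       343.0633     1,715.3164
  6     5,550.00     3,149.9730    18,899.8379
  Σ                  5,240.2429    24,777.5179
Price P = Σ PV = 5,240.2429.
Macaulay duration = Σ(t·PV) / P = 24,777.5179 / 5,240.2429 = 4.72831 years.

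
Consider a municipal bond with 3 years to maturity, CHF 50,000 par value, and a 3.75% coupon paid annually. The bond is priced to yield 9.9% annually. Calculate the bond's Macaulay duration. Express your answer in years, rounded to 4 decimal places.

Periodic yield y = 0.099. Discount each cash flow and weight by its year:
  t   CF        PV=CF/(1+0.099)^t    t·PV
  1     1,875.00     1,706.0965     1,706.0965
  2     1,875.00     1,552.4081     3,104.8161
  3    51,875.00    39,080.9428   117,242.8285
  Σ                 42,339.4473   122,053.7410
Price P = Σ PV = 42,339.4473.
Macaulay duration = Σ(t·PV) / P = 122,053.7410 / 42,339.4473 = 2.88274 years.

2.8827 years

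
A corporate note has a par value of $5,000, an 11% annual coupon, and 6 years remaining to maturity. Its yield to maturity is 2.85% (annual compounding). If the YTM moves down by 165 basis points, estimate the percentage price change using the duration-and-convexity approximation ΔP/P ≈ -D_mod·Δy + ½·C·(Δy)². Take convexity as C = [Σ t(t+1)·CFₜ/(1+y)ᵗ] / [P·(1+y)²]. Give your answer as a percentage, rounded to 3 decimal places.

+8.320%

With y = 0.0285:
  t   CF        PV=CF/(1+0.0285)^t    t·PV        t(t+1)·PV
  1       550.00       534.7594       534.7594       1,069.5187
  2       550.00       519.9410     1,039.8821       3,119.6462
  3       550.00       505.5333     1,516.6000       6,066.4001
  4       550.00       491.5249     1,966.0995       9,830.4976
  5       550.00       477.9046     2,389.5230      14,337.1380
  6     5,550.00     4,688.8594    28,133.1562     196,932.0933
  Σ                  7,218.5226    35,580.0202     231,355.2939
P = 7,218.5226; D_Mac = 4.92899 yrs; D_mod = 4.79241 yrs; C = 30.29860.
Duration effect: -4.79241 × (-0.0165) = +0.079075
Convexity effect: 0.5 × 30.29860 × (-0.0165)² = +0.0041244
ΔP/P ≈ +0.079075 + 0.0041244 = +0.083199 = +8.3199%.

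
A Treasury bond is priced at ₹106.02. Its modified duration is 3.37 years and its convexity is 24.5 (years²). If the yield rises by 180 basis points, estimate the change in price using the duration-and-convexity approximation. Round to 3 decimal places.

Duration effect: -D_mod·Δy = -3.37 × (+0.018) = -0.060660
Convexity effect: ½·C·(Δy)² = 0.5 × 24.5 × (0.018)² = +0.0039690
ΔP/P ≈ -0.060660 + 0.0039690 = -0.056691
ΔP ≈ 106.02 × (-0.056691) = -6.01037982.

-₹6.010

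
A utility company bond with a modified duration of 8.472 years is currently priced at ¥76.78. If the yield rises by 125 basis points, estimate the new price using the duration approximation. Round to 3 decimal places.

¥68.649

Duration approximation: ΔP/P ≈ -D_mod · Δy = -8.472 × (+0.0125) = -0.105900.
New price ≈ 76.78 × (1 - 0.105900) = 68.648998.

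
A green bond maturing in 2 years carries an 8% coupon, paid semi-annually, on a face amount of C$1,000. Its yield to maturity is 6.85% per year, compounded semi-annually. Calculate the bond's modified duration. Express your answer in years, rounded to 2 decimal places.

1.83 years

Periodic yield y = 0.03425. First find Macaulay duration:
  t   CF        PV=CF/(1+0.03425)^t    t·PV
  1        40.00        38.6754        38.6754
  2        40.00        37.3946        74.7892
  3        40.00        36.1563       108.4688
  4     1,040.00       908.9316     3,635.7266
  Σ                  1,021.1579     3,857.6599
P = 1,021.1579; Macaulay duration = 3,857.6599 / 1,021.1579 = 3.77773 half-year periods = 1.88887 years.
Modified duration = D_Mac / (1 + y) = 1.88887 / 1.03425 = 1.82631 years.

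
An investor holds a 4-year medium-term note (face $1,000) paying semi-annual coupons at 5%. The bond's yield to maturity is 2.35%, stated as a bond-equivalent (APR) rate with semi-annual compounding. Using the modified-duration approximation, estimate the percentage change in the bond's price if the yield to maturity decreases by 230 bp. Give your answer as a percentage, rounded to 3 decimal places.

Periodic yield y = 0.01175. Modified duration first:
  t   CF        PV=CF/(1+0.01175)^t    t·PV
  1        25.00        24.7097        24.7097
  2        25.00        24.4227        48.8454
  3        25.00        24.1391        72.4172
  4        25.00        23.8587        95.4349
  5        25.00        23.5816       117.9082
  6        25.00        23.3078       139.8466
  7        25.00        23.0371       161.2596
  8     1,025.00       933.5512     7,468.4099
  Σ                  1,100.6079     8,128.8314
P = 1,100.6079; D_Mac = 7.38577 half-year periods = 3.69288 yrs; D_mod = 3.69288/(1+0.01175) = 3.65000 yrs.
ΔP/P ≈ -D_mod · Δy = -3.65000 × (-0.023) = +0.083950 = +8.3950%.

+8.395%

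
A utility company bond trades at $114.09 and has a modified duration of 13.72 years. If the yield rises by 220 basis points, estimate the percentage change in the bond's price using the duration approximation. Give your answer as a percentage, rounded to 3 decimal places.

Duration approximation: ΔP/P ≈ -D_mod · Δy = -13.72 × (+0.022) = -0.301840.
As a percentage: -30.1840%.

-30.184%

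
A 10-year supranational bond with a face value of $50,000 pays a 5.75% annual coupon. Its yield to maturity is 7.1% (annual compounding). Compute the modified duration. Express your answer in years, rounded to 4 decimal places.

Periodic yield y = 0.071. First find Macaulay duration:
  t   CF        PV=CF/(1+0.071)^t    t·PV
  1     2,875.00     2,684.4071     2,684.4071
  2     2,875.00     2,506.4492     5,012.8984
  3     2,875.00     2,340.2887     7,020.8661
  4     2,875.00     2,185.1435     8,740.5741
  5     2,875.00     2,040.2834    10,201.4170
  6     2,875.00     1,905.0265    11,430.1591
  7     2,875.00     1,778.7362    12,451.1537
  8     2,875.00     1,660.8182    13,286.5452
  9     2,875.00     1,550.7172    13,956.4550
  10   52,875.00    26,629.0499   266,290.4994
  Σ                 45,280.9200   351,074.9750
P = 45,280.9200; Macaulay duration = 351,074.9750 / 45,280.9200 = 7.75327 years.
Modified duration = D_Mac / (1 + y) = 7.75327 / 1.071 = 7.23928 years.

7.2393 years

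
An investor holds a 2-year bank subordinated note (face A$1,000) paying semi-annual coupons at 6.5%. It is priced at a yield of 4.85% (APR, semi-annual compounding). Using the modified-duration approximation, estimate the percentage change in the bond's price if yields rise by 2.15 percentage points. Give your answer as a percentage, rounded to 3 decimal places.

-4.007%

Periodic yield y = 0.02425. Modified duration first:
  t   CF        PV=CF/(1+0.02425)^t    t·PV
  1        32.50        31.7305        31.7305
  2        32.50        30.9793        61.9586
  3        32.50        30.2458        90.7375
  4     1,032.50       938.1368     3,752.5472
  Σ                  1,031.0924     3,936.9738
P = 1,031.0924; D_Mac = 3.81825 half-year periods = 1.90913 yrs; D_mod = 1.90913/(1+0.02425) = 1.86393 yrs.
ΔP/P ≈ -D_mod · Δy = -1.86393 × (+0.0215) = -0.040074 = -4.0074%.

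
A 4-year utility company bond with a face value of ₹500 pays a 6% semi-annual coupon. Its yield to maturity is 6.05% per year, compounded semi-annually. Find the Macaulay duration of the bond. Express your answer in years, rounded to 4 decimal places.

Periodic yield y = 0.03025. Discount each cash flow and weight by its period:
  t   CF        PV=CF/(1+0.03025)^t    t·PV
  1        15.00        14.5596        14.5596
  2        15.00        14.1321        28.2642
  3        15.00        13.7171        41.1514
  4        15.00        13.3144        53.2575
  5        15.00        12.9234        64.6172
  6        15.00        12.5440        75.2639
  7        15.00        12.1757        85.2297
  8       515.00       405.7572     3,246.0577
  Σ                    499.1235     3,608.4011
Price P = Σ PV = 499.1235.
Macaulay duration = Σ(t·PV) / P = 3,608.4011 / 499.1235 = 7.22948 half-year periods.
In years: 7.22948 / 2 = 3.61474 years.

3.6147 years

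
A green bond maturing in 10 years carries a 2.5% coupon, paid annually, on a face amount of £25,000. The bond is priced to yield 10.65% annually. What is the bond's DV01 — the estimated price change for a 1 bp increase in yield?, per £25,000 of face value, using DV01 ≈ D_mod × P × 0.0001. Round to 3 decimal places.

£9.792

Periodic yield y = 0.1065.
  t   CF        PV=CF/(1+0.1065)^t    t·PV
  1       625.00       564.8441       564.8441
  2       625.00       510.4782     1,020.9564
  3       625.00       461.3449     1,384.0348
  4       625.00       416.9408     1,667.7630
  5       625.00       376.8104     1,884.0522
  6       625.00       340.5426     2,043.2559
  7       625.00       307.7656     2,154.3593
  8       625.00       278.1433     2,225.1467
  9       625.00       251.3722     2,262.3498
  10   25,625.00     9,314.2886    93,142.8862
  Σ                 12,822.5308   108,349.6485
P = 12,822.5308; D_Mac = 8.44994 yrs; D_mod = 7.63664 yrs.
DV01 ≈ 7.63664 × 12,822.5308 × 0.0001 = 9.792106.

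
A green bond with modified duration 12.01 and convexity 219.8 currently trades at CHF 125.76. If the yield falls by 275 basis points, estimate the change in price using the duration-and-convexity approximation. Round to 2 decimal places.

Duration effect: -D_mod·Δy = -12.01 × (-0.0275) = +0.330275
Convexity effect: ½·C·(Δy)² = 0.5 × 219.8 × (-0.0275)² = +0.083111875
ΔP/P ≈ +0.330275 + 0.083111875 = +0.413386875
ΔP ≈ 125.76 × (+0.413386875) = +51.9875334.

+CHF 51.99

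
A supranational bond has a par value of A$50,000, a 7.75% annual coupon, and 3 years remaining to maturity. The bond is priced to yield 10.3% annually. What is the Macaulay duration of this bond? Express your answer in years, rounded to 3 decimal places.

Periodic yield y = 0.103. Discount each cash flow and weight by its year:
  t   CF        PV=CF/(1+0.103)^t    t·PV
  1     3,875.00     3,513.1460     3,513.1460
  2     3,875.00     3,185.0825     6,370.1649
  3    53,875.00    40,147.7070   120,443.1210
  Σ                 46,845.9354   130,326.4319
Price P = Σ PV = 46,845.9354.
Macaulay duration = Σ(t·PV) / P = 130,326.4319 / 46,845.9354 = 2.78202 years.

2.782 years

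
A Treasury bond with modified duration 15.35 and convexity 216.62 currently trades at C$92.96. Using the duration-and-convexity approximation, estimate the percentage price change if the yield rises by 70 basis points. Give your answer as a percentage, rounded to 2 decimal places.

-10.21%

Duration effect: -D_mod·Δy = -15.35 × (+0.007) = -0.107450
Convexity effect: ½·C·(Δy)² = 0.5 × 216.62 × (0.007)² = +0.00530719
ΔP/P ≈ -0.107450 + 0.00530719 = -0.10214281
= -10.214281%.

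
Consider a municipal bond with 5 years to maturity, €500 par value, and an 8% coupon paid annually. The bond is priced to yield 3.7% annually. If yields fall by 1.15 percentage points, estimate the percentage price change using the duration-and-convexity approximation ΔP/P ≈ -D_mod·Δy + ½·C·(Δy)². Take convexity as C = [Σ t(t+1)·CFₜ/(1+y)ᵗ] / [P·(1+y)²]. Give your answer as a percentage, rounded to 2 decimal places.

+5.01%

With y = 0.037:
  t   CF        PV=CF/(1+0.037)^t    t·PV        t(t+1)·PV
  1        40.00        38.5728        38.5728          77.1456
  2        40.00        37.1965        74.3931         223.1792
  3        40.00        35.8694       107.6081         430.4324
  4        40.00        34.5896       138.3582         691.7911
  5       540.00       450.2980     2,251.4898      13,508.9388
  Σ                    596.5262     2,610.4220      14,931.4871
P = 596.5262; D_Mac = 4.37604 yrs; D_mod = 4.21990 yrs; C = 23.27641.
Duration effect: -4.21990 × (-0.0115) = +0.048529
Convexity effect: 0.5 × 23.27641 × (-0.0115)² = +0.0015392
ΔP/P ≈ +0.048529 + 0.0015392 = +0.050068 = +5.0068%.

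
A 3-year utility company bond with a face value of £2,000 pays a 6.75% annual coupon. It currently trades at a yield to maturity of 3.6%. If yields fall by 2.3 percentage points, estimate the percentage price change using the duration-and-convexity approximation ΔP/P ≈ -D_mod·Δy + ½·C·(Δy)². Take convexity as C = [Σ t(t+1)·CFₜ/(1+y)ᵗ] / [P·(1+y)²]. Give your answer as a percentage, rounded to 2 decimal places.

With y = 0.036:
  t   CF        PV=CF/(1+0.036)^t    t·PV        t(t+1)·PV
  1       135.00       130.3089       130.3089         260.6178
  2       135.00       125.7808       251.5615         754.6846
  3     2,135.00     1,920.0769     5,760.2306      23,040.9223
  Σ                  2,176.1665     6,142.1010      24,056.2247
P = 2,176.1665; D_Mac = 2.82244 yrs; D_mod = 2.72436 yrs; C = 10.29949.
Duration effect: -2.72436 × (-0.023) = +0.062660
Convexity effect: 0.5 × 10.29949 × (-0.023)² = +0.0027242
ΔP/P ≈ +0.062660 + 0.0027242 = +0.065385 = +6.5385%.

+6.54%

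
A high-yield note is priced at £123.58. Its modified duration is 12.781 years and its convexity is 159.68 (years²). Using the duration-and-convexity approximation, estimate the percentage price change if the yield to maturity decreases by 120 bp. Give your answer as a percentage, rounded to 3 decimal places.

Duration effect: -D_mod·Δy = -12.781 × (-0.012) = +0.153372
Convexity effect: ½·C·(Δy)² = 0.5 × 159.68 × (-0.012)² = +0.01149696
ΔP/P ≈ +0.153372 + 0.01149696 = +0.16486896
= +16.486896%.

+16.487%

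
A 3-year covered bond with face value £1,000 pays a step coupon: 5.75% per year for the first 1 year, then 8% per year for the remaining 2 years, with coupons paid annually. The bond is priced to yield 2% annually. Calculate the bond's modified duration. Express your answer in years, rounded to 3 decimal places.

Periodic yield y = 0.02. First find Macaulay duration:
  t   CF        PV=CF/(1+0.02)^t    t·PV
  1        57.50        56.3725        56.3725
  2        80.00        76.8935       153.7870
  3     1,080.00     1,017.7081     3,053.1244
  Σ                  1,150.9742     3,263.2839
P = 1,150.9742; Macaulay duration = 3,263.2839 / 1,150.9742 = 2.83524 years.
Modified duration = D_Mac / (1 + y) = 2.83524 / 1.02 = 2.77964 years.

2.780 years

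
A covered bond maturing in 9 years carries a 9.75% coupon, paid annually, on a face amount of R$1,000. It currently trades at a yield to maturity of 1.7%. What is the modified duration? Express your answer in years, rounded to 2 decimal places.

6.89 years

Periodic yield y = 0.017. First find Macaulay duration:
  t   CF        PV=CF/(1+0.017)^t    t·PV
  1        97.50        95.8702        95.8702
  2        97.50        94.2677       188.5353
  3        97.50        92.6919       278.0757
  4        97.50        91.1425       364.5699
  5        97.50        89.6189       448.0947
  6        97.50        88.1209       528.7254
  7        97.50        86.6479       606.5352
  8        97.50        85.1995       681.5959
  9     1,097.50       943.0092     8,487.0832
  Σ                  1,666.5687    11,679.0855
P = 1,666.5687; Macaulay duration = 11,679.0855 / 1,666.5687 = 7.00786 years.
Modified duration = D_Mac / (1 + y) = 7.00786 / 1.017 = 6.89072 years.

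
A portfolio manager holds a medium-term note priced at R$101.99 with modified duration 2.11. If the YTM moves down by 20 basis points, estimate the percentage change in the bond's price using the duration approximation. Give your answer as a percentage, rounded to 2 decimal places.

+0.42%

Duration approximation: ΔP/P ≈ -D_mod · Δy = -2.11 × (-0.002) = +0.004220.
As a percentage: +0.4220%.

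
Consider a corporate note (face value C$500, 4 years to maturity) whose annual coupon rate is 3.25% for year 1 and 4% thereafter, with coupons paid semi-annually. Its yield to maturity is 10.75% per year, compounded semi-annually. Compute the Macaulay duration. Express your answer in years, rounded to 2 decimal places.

Periodic yield y = 0.05375. Discount each cash flow and weight by its period:
  t   CF        PV=CF/(1+0.05375)^t    t·PV
  1        8.125         7.7106         7.7106
  2        8.125         7.3173        14.6345
  3       10.000         8.5465        25.6394
  4       10.000         8.1105        32.4422
  5       10.000         7.6968        38.4842
  6       10.000         7.3042        43.8254
  7       10.000         6.9317        48.5216
  8      510.000       335.4822     2,683.8576
  Σ                    389.0997     2,895.1153
Price P = Σ PV = 389.0997.
Macaulay duration = Σ(t·PV) / P = 2,895.1153 / 389.0997 = 7.44055 half-year periods.
In years: 7.44055 / 2 = 3.72027 years.

3.72 years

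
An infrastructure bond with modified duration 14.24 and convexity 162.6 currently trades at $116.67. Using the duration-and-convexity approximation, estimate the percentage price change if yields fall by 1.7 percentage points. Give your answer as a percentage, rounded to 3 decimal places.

+26.558%

Duration effect: -D_mod·Δy = -14.24 × (-0.017) = +0.242080
Convexity effect: ½·C·(Δy)² = 0.5 × 162.6 × (-0.017)² = +0.0234957
ΔP/P ≈ +0.242080 + 0.0234957 = +0.2655757
= +26.55757%.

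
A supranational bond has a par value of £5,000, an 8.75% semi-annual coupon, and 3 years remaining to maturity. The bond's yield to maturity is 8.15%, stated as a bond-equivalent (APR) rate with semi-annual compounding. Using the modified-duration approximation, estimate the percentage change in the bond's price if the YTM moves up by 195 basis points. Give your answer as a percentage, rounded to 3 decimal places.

-5.069%

Periodic yield y = 0.04075. Modified duration first:
  t   CF        PV=CF/(1+0.04075)^t    t·PV
  1       218.75       210.1850       210.1850
  2       218.75       201.9553       403.9106
  3       218.75       194.0478       582.1435
  4       218.75       186.4500       745.8000
  5       218.75       179.1496       895.7482
  6     5,218.75     4,106.6527    24,639.9162
  Σ                  5,078.4404    27,477.7034
P = 5,078.4404; D_Mac = 5.41066 half-year periods = 2.70533 yrs; D_mod = 2.70533/(1+0.04075) = 2.59940 yrs.
ΔP/P ≈ -D_mod · Δy = -2.59940 × (+0.0195) = -0.050688 = -5.0688%.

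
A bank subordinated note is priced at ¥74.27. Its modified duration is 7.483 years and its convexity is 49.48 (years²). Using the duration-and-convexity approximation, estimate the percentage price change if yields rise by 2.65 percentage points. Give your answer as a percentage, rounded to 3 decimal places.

-18.093%

Duration effect: -D_mod·Δy = -7.483 × (+0.0265) = -0.1982995
Convexity effect: ½·C·(Δy)² = 0.5 × 49.48 × (0.0265)² = +0.017373665
ΔP/P ≈ -0.1982995 + 0.017373665 = -0.180925835
= -18.0925835%.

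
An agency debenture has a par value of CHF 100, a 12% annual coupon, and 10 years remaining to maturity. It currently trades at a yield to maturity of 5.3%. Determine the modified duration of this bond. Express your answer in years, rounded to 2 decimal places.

6.67 years

Periodic yield y = 0.053. First find Macaulay duration:
  t   CF        PV=CF/(1+0.053)^t    t·PV
  1        12.00        11.3960        11.3960
  2        12.00        10.8224        21.6448
  3        12.00        10.2777        30.8331
  4        12.00         9.7604        39.0416
  5        12.00         9.2691        46.3457
  6        12.00         8.8026        52.8156
  7        12.00         8.3595        58.5168
  8        12.00         7.9388        63.5103
  9        12.00         7.5392        67.8529
  10      112.00        66.8243       668.2428
  Σ                    150.9901     1,060.1998
P = 150.9901; Macaulay duration = 1,060.1998 / 150.9901 = 7.02165 years.
Modified duration = D_Mac / (1 + y) = 7.02165 / 1.053 = 6.66823 years.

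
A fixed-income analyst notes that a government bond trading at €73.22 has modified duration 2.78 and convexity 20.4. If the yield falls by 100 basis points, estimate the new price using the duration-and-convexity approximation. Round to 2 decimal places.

€75.33

Duration effect: -D_mod·Δy = -2.78 × (-0.01) = +0.027800
Convexity effect: ½·C·(Δy)² = 0.5 × 20.4 × (-0.01)² = +0.0010200
ΔP/P ≈ +0.027800 + 0.0010200 = +0.028820
New price ≈ 73.22 × (1 + 0.028820) = 75.3302004.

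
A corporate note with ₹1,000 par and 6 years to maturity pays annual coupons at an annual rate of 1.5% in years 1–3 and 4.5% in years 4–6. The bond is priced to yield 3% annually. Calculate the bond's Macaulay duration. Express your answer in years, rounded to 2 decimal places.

Periodic yield y = 0.03. Discount each cash flow and weight by its year:
  t   CF        PV=CF/(1+0.03)^t    t·PV
  1        15.00        14.5631        14.5631
  2        15.00        14.1389        28.2779
  3        15.00        13.7271        41.1814
  4        45.00        39.9819       159.9277
  5        45.00        38.8174       194.0870
  6     1,045.00       875.1710     5,251.0263
  Σ                    996.3995     5,689.0633
Price P = Σ PV = 996.3995.
Macaulay duration = Σ(t·PV) / P = 5,689.0633 / 996.3995 = 5.70962 years.

5.71 years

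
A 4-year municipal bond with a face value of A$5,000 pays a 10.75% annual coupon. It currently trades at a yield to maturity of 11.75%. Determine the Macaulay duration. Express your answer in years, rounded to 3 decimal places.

Periodic yield y = 0.1175. Discount each cash flow and weight by its year:
  t   CF        PV=CF/(1+0.1175)^t    t·PV
  1       537.50       480.9843       480.9843
  2       537.50       430.4110       860.8221
  3       537.50       385.1553     1,155.4659
  4     5,537.50     3,550.7787    14,203.1150
  Σ                  4,847.3294    16,700.3873
Price P = Σ PV = 4,847.3294.
Macaulay duration = Σ(t·PV) / P = 16,700.3873 / 4,847.3294 = 3.44528 years.

3.445 years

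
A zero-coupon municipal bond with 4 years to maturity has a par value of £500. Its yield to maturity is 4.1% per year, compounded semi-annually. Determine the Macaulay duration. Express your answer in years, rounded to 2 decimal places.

4.00 years

A zero-coupon bond has a single cash flow at maturity, so its Macaulay duration equals its maturity: 4 years.
(Equivalently: 8 semi-annual periods ÷ 2 = 4 years.)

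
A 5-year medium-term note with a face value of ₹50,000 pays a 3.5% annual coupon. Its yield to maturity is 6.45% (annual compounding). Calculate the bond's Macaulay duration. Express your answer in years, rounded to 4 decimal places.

Periodic yield y = 0.0645. Discount each cash flow and weight by its year:
  t   CF        PV=CF/(1+0.0645)^t    t·PV
  1     1,750.00     1,643.9643     1,643.9643
  2     1,750.00     1,544.3535     3,088.7070
  3     1,750.00     1,450.7783     4,352.3349
  4     1,750.00     1,362.8730     5,451.4920
  5    51,750.00    37,860.1234   189,300.6170
  Σ                 43,862.0925   203,837.1152
Price P = Σ PV = 43,862.0925.
Macaulay duration = Σ(t·PV) / P = 203,837.1152 / 43,862.0925 = 4.64723 years.

4.6472 years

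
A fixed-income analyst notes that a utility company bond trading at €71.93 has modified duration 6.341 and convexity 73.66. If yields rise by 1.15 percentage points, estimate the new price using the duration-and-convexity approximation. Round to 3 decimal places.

€67.035

Duration effect: -D_mod·Δy = -6.341 × (+0.0115) = -0.0729215
Convexity effect: ½·C·(Δy)² = 0.5 × 73.66 × (0.0115)² = +0.0048707675
ΔP/P ≈ -0.0729215 + 0.0048707675 = -0.0680507325
New price ≈ 71.93 × (1 - 0.0680507325) = 67.035110811275.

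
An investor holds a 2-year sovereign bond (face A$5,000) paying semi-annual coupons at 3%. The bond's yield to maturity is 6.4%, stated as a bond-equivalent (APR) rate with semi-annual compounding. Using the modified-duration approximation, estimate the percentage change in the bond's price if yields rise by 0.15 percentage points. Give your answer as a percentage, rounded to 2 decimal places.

Periodic yield y = 0.032. Modified duration first:
  t   CF        PV=CF/(1+0.032)^t    t·PV
  1        75.00        72.6744        72.6744
  2        75.00        70.4209       140.8419
  3        75.00        68.2374       204.7121
  4     5,075.00     4,474.2192    17,896.8768
  Σ                  4,685.5519    18,315.1052
P = 4,685.5519; D_Mac = 3.90885 half-year periods = 1.95442 yrs; D_mod = 1.95442/(1+0.032) = 1.89382 yrs.
ΔP/P ≈ -D_mod · Δy = -1.89382 × (+0.0015) = -0.002841 = -0.2841%.

-0.28%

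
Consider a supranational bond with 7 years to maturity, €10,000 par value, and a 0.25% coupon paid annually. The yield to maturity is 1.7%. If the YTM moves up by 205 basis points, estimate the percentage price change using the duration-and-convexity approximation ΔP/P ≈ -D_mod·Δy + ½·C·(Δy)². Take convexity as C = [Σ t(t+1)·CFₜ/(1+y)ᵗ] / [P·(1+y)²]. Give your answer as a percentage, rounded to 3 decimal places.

-12.873%

With y = 0.017:
  t   CF        PV=CF/(1+0.017)^t    t·PV        t(t+1)·PV
  1        25.00        24.5821        24.5821          49.1642
  2        25.00        24.1712        48.3424         145.0272
  3        25.00        23.7672        71.3015         285.2058
  4        25.00        23.3699        93.4795         467.3973
  5        25.00        22.9792       114.8961         689.3765
  6        25.00        22.5951       135.5706         948.9943
  7    10,025.00     8,909.1795    62,364.2568     498,914.0540
  Σ                  9,050.6442    62,852.4289     501,499.2193
P = 9,050.6442; D_Mac = 6.94453 yrs; D_mod = 6.82844 yrs; C = 53.57336.
Duration effect: -6.82844 × (+0.0205) = -0.139983
Convexity effect: 0.5 × 53.57336 × (0.0205)² = +0.0112571
ΔP/P ≈ -0.139983 + 0.0112571 = -0.128726 = -12.8726%.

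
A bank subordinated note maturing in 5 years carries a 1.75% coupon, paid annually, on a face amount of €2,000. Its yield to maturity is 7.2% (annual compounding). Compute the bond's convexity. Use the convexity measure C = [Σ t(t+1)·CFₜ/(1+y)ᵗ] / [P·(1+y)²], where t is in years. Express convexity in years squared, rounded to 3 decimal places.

With y = 0.072:
  t   CF        PV=CF/(1+0.072)^t    t·PV        t(t+1)·PV
  1        35.00        32.6493        32.6493          65.2985
  2        35.00        30.4564        60.9128         182.7384
  3        35.00        28.4108        85.2324         340.9298
  4        35.00        26.5026       106.0105         530.0525
  5     2,035.00     1,437.4425     7,187.2126      43,123.2756
  Σ                  1,555.4616     7,472.0176      44,242.2947
P = 1,555.4616.
Convexity = Σ t(t+1)·PV / [P·(1+y)²] = 44,242.2947 / (1,555.4616 × 1.149184) = 24.75077.

24.751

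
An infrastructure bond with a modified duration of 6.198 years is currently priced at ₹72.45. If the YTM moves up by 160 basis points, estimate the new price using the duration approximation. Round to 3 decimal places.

₹65.265

Duration approximation: ΔP/P ≈ -D_mod · Δy = -6.198 × (+0.016) = -0.099168.
New price ≈ 72.45 × (1 - 0.099168) = 65.2652784.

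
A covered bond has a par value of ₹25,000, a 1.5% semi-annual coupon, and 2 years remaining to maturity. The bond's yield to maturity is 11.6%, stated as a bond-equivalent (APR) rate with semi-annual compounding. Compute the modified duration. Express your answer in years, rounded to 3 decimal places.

Periodic yield y = 0.058. First find Macaulay duration:
  t   CF        PV=CF/(1+0.058)^t    t·PV
  1       187.50       177.2212       177.2212
  2       187.50       167.5058       335.0117
  3       187.50       158.3231       474.9693
  4    25,187.50    20,102.1446    80,408.5784
  Σ                 20,605.1947    81,395.7805
P = 20,605.1947; Macaulay duration = 81,395.7805 / 20,605.1947 = 3.95026 half-year periods = 1.97513 years.
Modified duration = D_Mac / (1 + y) = 1.97513 / 1.058 = 1.86685 years.

1.867 years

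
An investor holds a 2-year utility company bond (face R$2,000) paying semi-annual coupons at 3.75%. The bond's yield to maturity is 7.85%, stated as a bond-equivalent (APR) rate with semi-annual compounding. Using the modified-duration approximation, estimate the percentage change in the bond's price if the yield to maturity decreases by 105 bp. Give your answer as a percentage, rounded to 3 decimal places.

+1.963%

Periodic yield y = 0.03925. Modified duration first:
  t   CF        PV=CF/(1+0.03925)^t    t·PV
  1        37.50        36.0837        36.0837
  2        37.50        34.7209        69.4418
  3        37.50        33.4096       100.2288
  4     2,037.50     1,746.6966     6,986.7866
  Σ                  1,850.9109     7,192.5409
P = 1,850.9109; D_Mac = 3.88595 half-year periods = 1.94297 yrs; D_mod = 1.94297/(1+0.03925) = 1.86959 yrs.
ΔP/P ≈ -D_mod · Δy = -1.86959 × (-0.0105) = +0.019631 = +1.9631%.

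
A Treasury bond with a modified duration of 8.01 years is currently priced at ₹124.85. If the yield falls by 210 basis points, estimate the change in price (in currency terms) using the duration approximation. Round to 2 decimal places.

+₹21.00

Duration approximation: ΔP/P ≈ -D_mod · Δy = -8.01 × (-0.021) = +0.168210.
ΔP ≈ 124.85 × (+0.168210) = +21.0010185.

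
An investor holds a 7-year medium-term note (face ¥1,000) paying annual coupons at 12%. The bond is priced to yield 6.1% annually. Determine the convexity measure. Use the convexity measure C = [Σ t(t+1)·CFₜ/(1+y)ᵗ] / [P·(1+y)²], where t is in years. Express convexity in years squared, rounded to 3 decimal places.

With y = 0.061:
  t   CF        PV=CF/(1+0.061)^t    t·PV        t(t+1)·PV
  1       120.00       113.1008       113.1008         226.2017
  2       120.00       106.5983       213.1967         639.5901
  3       120.00       100.4697       301.4091       1,205.6364
  4       120.00        94.6934       378.7736       1,893.8680
  5       120.00        89.2492       446.2460       2,677.4760
  6       120.00        84.1180       504.7080       3,532.9560
  7     1,120.00       739.9636     5,179.7449      41,437.9596
  Σ                  1,328.1931     7,137.1792      51,613.6877
P = 1,328.1931.
Convexity = Σ t(t+1)·PV / [P·(1+y)²] = 51,613.6877 / (1,328.1931 × 1.125721) = 34.52017.

34.520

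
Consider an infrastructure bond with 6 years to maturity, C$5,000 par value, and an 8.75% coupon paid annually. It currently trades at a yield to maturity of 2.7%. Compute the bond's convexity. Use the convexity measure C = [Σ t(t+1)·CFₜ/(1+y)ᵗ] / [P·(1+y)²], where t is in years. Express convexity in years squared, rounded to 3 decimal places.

31.652

With y = 0.027:
  t   CF        PV=CF/(1+0.027)^t    t·PV        t(t+1)·PV
  1       437.50       425.9981       425.9981         851.9961
  2       437.50       414.7985       829.5970       2,488.7910
  3       437.50       403.8934     1,211.6801       4,846.7205
  4       437.50       393.2749     1,573.0998       7,865.4990
  5       437.50       382.9357     1,914.6784      11,488.0706
  6     5,437.50     4,634.2196    27,805.3175     194,637.2226
  Σ                  6,655.1201    33,760.3709     222,178.2997
P = 6,655.1201.
Convexity = Σ t(t+1)·PV / [P·(1+y)²] = 222,178.2997 / (6,655.1201 × 1.054729) = 31.65227.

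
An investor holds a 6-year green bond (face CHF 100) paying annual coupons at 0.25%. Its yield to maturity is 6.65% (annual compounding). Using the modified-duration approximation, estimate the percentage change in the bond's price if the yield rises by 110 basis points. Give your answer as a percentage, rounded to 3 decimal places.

Periodic yield y = 0.0665. Modified duration first:
  t   CF        PV=CF/(1+0.0665)^t    t·PV
  1         0.25         0.2344         0.2344
  2         0.25         0.2198         0.4396
  3         0.25         0.2061         0.6183
  4         0.25         0.1932         0.7730
  5         0.25         0.1812         0.9060
  6       100.25        68.1270       408.7620
  Σ                     69.1617       411.7331
P = 69.1617; D_Mac = 5.95319 yrs; D_mod = 5.95319/(1+0.0665) = 5.58199 yrs.
ΔP/P ≈ -D_mod · Δy = -5.58199 × (+0.011) = -0.061402 = -6.1402%.

-6.140%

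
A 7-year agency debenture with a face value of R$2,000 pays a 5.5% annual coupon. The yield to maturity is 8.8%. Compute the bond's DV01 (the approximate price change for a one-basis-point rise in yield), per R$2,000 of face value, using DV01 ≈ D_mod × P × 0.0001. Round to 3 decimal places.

Periodic yield y = 0.088.
  t   CF        PV=CF/(1+0.088)^t    t·PV
  1       110.00       101.1029       101.1029
  2       110.00        92.9255       185.8510
  3       110.00        85.4095       256.2284
  4       110.00        78.5013       314.0054
  5       110.00        72.1520       360.7599
  6       110.00        66.3162       397.8969
  7     2,110.00     1,169.1768     8,184.2376
  Σ                  1,665.5842     9,800.0821
P = 1,665.5842; D_Mac = 5.88387 yrs; D_mod = 5.40797 yrs.
DV01 ≈ 5.40797 × 1,665.5842 × 0.0001 = 0.900743.

R$0.901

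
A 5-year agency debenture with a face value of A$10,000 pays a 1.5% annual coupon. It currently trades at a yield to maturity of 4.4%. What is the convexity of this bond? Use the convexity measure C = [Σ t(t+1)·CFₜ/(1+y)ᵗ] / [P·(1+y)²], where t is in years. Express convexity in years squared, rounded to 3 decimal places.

With y = 0.044:
  t   CF        PV=CF/(1+0.044)^t    t·PV        t(t+1)·PV
  1       150.00       143.6782       143.6782         287.3563
  2       150.00       137.6228       275.2455         825.7366
  3       150.00       131.8226       395.4677       1,581.8708
  4       150.00       126.2668       505.0673       2,525.3365
  5    10,150.00     8,183.9610    40,919.8048     245,518.8288
  Σ                  8,723.3513    42,239.2635     250,739.1290
P = 8,723.3513.
Convexity = Σ t(t+1)·PV / [P·(1+y)²] = 250,739.1290 / (8,723.3513 × 1.089936) = 26.37168.

26.372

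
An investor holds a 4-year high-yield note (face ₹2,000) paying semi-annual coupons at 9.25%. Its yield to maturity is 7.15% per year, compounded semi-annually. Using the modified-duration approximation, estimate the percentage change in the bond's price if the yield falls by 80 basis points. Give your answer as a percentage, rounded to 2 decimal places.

Periodic yield y = 0.03575. Modified duration first:
  t   CF        PV=CF/(1+0.03575)^t    t·PV
  1        92.50        89.3073        89.3073
  2        92.50        86.2247       172.4495
  3        92.50        83.2486       249.7458
  4        92.50        80.3752       321.5007
  5        92.50        77.6009       388.0047
  6        92.50        74.9225       449.5348
  7        92.50        72.3364       506.3551
  8     2,092.50     1,579.8867    12,639.0932
  Σ                  2,143.9023    14,815.9911
P = 2,143.9023; D_Mac = 6.91076 half-year periods = 3.45538 yrs; D_mod = 3.45538/(1+0.03575) = 3.33611 yrs.
ΔP/P ≈ -D_mod · Δy = -3.33611 × (-0.008) = +0.026689 = +2.6689%.

+2.67%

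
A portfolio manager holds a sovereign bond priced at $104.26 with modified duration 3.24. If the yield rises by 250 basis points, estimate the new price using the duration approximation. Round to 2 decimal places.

$95.81

Duration approximation: ΔP/P ≈ -D_mod · Δy = -3.24 × (+0.025) = -0.081000.
New price ≈ 104.26 × (1 - 0.081000) = 95.81494.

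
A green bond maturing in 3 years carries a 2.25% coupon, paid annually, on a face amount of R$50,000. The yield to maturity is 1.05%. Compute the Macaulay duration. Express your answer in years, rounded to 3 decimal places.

Periodic yield y = 0.0105. Discount each cash flow and weight by its year:
  t   CF        PV=CF/(1+0.0105)^t    t·PV
  1     1,125.00     1,113.3102     1,113.3102
  2     1,125.00     1,101.7420     2,203.4839
  3    51,125.00    49,547.7990   148,643.3971
  Σ                 51,762.8512   151,960.1913
Price P = Σ PV = 51,762.8512.
Macaulay duration = Σ(t·PV) / P = 151,960.1913 / 51,762.8512 = 2.93570 years.

2.936 years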